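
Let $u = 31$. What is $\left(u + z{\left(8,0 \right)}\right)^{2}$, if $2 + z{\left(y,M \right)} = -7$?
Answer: $484$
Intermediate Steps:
$z{\left(y,M \right)} = -9$ ($z{\left(y,M \right)} = -2 - 7 = -9$)
$\left(u + z{\left(8,0 \right)}\right)^{2} = \left(31 - 9\right)^{2} = 22^{2} = 484$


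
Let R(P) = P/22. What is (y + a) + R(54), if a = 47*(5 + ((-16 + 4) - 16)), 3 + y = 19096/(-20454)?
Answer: -17396521/16071 ≈ -1082.5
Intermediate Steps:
y = -5747/1461 (y = -3 + 19096/(-20454) = -3 + 19096*(-1/20454) = -3 - 1364/1461 = -5747/1461 ≈ -3.9336)
a = -1081 (a = 47*(5 + (-12 - 16)) = 47*(5 - 28) = 47*(-23) = -1081)
R(P) = P/22 (R(P) = P*(1/22) = P/22)
(y + a) + R(54) = (-5747/1461 - 1081) + (1/22)*54 = -1585088/1461 + 27/11 = -17396521/16071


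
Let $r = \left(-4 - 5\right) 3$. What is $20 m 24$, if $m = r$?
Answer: $-12960$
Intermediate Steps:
$r = -27$ ($r = \left(-9\right) 3 = -27$)
$m = -27$
$20 m 24 = 20 \left(-27\right) 24 = \left(-540\right) 24 = -12960$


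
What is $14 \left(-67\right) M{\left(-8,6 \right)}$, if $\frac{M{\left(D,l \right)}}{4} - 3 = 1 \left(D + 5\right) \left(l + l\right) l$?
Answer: $799176$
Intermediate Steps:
$M{\left(D,l \right)} = 12 + 8 l^{2} \left(5 + D\right)$ ($M{\left(D,l \right)} = 12 + 4 \cdot 1 \left(D + 5\right) \left(l + l\right) l = 12 + 4 \cdot 1 \left(5 + D\right) 2 l l = 12 + 4 \cdot 1 \cdot 2 l \left(5 + D\right) l = 12 + 4 \cdot 2 l \left(5 + D\right) l = 12 + 4 \cdot 2 l^{2} \left(5 + D\right) = 12 + 8 l^{2} \left(5 + D\right)$)
$14 \left(-67\right) M{\left(-8,6 \right)} = 14 \left(-67\right) \left(12 + 40 \cdot 6^{2} + 8 \left(-8\right) 6^{2}\right) = - 938 \left(12 + 40 \cdot 36 + 8 \left(-8\right) 36\right) = - 938 \left(12 + 1440 - 2304\right) = \left(-938\right) \left(-852\right) = 799176$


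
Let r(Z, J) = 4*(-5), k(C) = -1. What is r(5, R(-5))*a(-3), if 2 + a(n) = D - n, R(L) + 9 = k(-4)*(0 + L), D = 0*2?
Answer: -20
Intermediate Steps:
D = 0
R(L) = -9 - L (R(L) = -9 - (0 + L) = -9 - L)
r(Z, J) = -20
a(n) = -2 - n (a(n) = -2 + (0 - n) = -2 - n)
r(5, R(-5))*a(-3) = -20*(-2 - 1*(-3)) = -20*(-2 + 3) = -20*1 = -20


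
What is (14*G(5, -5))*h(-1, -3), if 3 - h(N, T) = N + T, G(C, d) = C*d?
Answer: -2450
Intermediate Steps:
h(N, T) = 3 - N - T (h(N, T) = 3 - (N + T) = 3 + (-N - T) = 3 - N - T)
(14*G(5, -5))*h(-1, -3) = (14*(5*(-5)))*(3 - 1*(-1) - 1*(-3)) = (14*(-25))*(3 + 1 + 3) = -350*7 = -2450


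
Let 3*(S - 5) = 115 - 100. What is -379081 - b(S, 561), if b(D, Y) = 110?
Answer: -379191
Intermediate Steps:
S = 10 (S = 5 + (115 - 100)/3 = 5 + (⅓)*15 = 5 + 5 = 10)
-379081 - b(S, 561) = -379081 - 1*110 = -379081 - 110 = -379191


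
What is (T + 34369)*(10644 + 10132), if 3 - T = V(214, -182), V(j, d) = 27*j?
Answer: 594068944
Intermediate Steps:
T = -5775 (T = 3 - 27*214 = 3 - 1*5778 = 3 - 5778 = -5775)
(T + 34369)*(10644 + 10132) = (-5775 + 34369)*(10644 + 10132) = 28594*20776 = 594068944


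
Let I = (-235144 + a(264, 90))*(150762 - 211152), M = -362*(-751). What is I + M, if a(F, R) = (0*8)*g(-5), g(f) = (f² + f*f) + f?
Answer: 14200618022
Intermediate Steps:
g(f) = f + 2*f² (g(f) = (f² + f²) + f = 2*f² + f = f + 2*f²)
a(F, R) = 0 (a(F, R) = (0*8)*(-5*(1 + 2*(-5))) = 0*(-5*(1 - 10)) = 0*(-5*(-9)) = 0*45 = 0)
M = 271862
I = 14200346160 (I = (-235144 + 0)*(150762 - 211152) = -235144*(-60390) = 14200346160)
I + M = 14200346160 + 271862 = 14200618022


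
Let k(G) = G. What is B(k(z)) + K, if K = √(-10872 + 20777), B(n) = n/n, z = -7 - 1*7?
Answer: 1 + √9905 ≈ 100.52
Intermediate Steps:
z = -14 (z = -7 - 7 = -14)
B(n) = 1
K = √9905 ≈ 99.524
B(k(z)) + K = 1 + √9905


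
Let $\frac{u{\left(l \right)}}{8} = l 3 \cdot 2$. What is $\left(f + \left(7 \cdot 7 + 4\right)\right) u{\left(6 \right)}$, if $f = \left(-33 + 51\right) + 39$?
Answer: $31680$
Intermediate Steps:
$f = 57$ ($f = 18 + 39 = 57$)
$u{\left(l \right)} = 48 l$ ($u{\left(l \right)} = 8 l 3 \cdot 2 = 8 \cdot 3 l 2 = 8 \cdot 6 l = 48 l$)
$\left(f + \left(7 \cdot 7 + 4\right)\right) u{\left(6 \right)} = \left(57 + \left(7 \cdot 7 + 4\right)\right) 48 \cdot 6 = \left(57 + \left(49 + 4\right)\right) 288 = \left(57 + 53\right) 288 = 110 \cdot 288 = 31680$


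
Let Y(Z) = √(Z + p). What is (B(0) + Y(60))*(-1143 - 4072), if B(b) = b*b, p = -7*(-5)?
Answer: -5215*√95 ≈ -50830.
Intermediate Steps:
p = 35
B(b) = b²
Y(Z) = √(35 + Z) (Y(Z) = √(Z + 35) = √(35 + Z))
(B(0) + Y(60))*(-1143 - 4072) = (0² + √(35 + 60))*(-1143 - 4072) = (0 + √95)*(-5215) = √95*(-5215) = -5215*√95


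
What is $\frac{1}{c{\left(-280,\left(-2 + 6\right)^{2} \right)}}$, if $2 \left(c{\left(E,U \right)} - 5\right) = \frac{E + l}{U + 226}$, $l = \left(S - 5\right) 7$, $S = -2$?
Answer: $\frac{484}{2091} \approx 0.23147$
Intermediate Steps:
$l = -49$ ($l = \left(-2 - 5\right) 7 = \left(-7\right) 7 = -49$)
$c{\left(E,U \right)} = 5 + \frac{-49 + E}{2 \left(226 + U\right)}$ ($c{\left(E,U \right)} = 5 + \frac{\left(E - 49\right) \frac{1}{U + 226}}{2} = 5 + \frac{\left(-49 + E\right) \frac{1}{226 + U}}{2} = 5 + \frac{\frac{1}{226 + U} \left(-49 + E\right)}{2} = 5 + \frac{-49 + E}{2 \left(226 + U\right)}$)
$\frac{1}{c{\left(-280,\left(-2 + 6\right)^{2} \right)}} = \frac{1}{\frac{1}{2} \frac{1}{226 + \left(-2 + 6\right)^{2}} \left(2211 - 280 + 10 \left(-2 + 6\right)^{2}\right)} = \frac{1}{\frac{1}{2} \frac{1}{226 + 4^{2}} \left(2211 - 280 + 10 \cdot 4^{2}\right)} = \frac{1}{\frac{1}{2} \frac{1}{226 + 16} \left(2211 - 280 + 10 \cdot 16\right)} = \frac{1}{\frac{1}{2} \cdot \frac{1}{242} \left(2211 - 280 + 160\right)} = \frac{1}{\frac{1}{2} \cdot \frac{1}{242} \cdot 2091} = \frac{1}{\frac{2091}{484}} = \frac{484}{2091}$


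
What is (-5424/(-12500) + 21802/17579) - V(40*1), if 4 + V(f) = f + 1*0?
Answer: -1885669126/54934375 ≈ -34.326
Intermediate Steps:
V(f) = -4 + f (V(f) = -4 + (f + 1*0) = -4 + (f + 0) = -4 + f)
(-5424/(-12500) + 21802/17579) - V(40*1) = (-5424/(-12500) + 21802/17579) - (-4 + 40*1) = (-5424*(-1/12500) + 21802*(1/17579)) - (-4 + 40) = (1356/3125 + 21802/17579) - 1*36 = 91968374/54934375 - 36 = -1885669126/54934375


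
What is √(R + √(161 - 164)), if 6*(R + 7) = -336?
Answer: √(-63 + I*√3) ≈ 0.1091 + 7.938*I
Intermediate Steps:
R = -63 (R = -7 + (⅙)*(-336) = -7 - 56 = -63)
√(R + √(161 - 164)) = √(-63 + √(161 - 164)) = √(-63 + √(-3)) = √(-63 + I*√3)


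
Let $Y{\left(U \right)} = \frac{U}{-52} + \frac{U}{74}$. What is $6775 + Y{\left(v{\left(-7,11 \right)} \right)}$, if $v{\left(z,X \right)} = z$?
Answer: $\frac{13035177}{1924} \approx 6775.0$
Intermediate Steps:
$Y{\left(U \right)} = - \frac{11 U}{1924}$ ($Y{\left(U \right)} = U \left(- \frac{1}{52}\right) + U \frac{1}{74} = - \frac{U}{52} + \frac{U}{74} = - \frac{11 U}{1924}$)
$6775 + Y{\left(v{\left(-7,11 \right)} \right)} = 6775 - - \frac{77}{1924} = 6775 + \frac{77}{1924} = \frac{13035177}{1924}$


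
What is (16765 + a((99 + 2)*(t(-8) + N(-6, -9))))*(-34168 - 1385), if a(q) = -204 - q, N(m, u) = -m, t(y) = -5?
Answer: -585202380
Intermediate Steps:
(16765 + a((99 + 2)*(t(-8) + N(-6, -9))))*(-34168 - 1385) = (16765 + (-204 - (99 + 2)*(-5 - 1*(-6))))*(-34168 - 1385) = (16765 + (-204 - 101*(-5 + 6)))*(-35553) = (16765 + (-204 - 101))*(-35553) = (16765 - 305)*(-35553) = 16460*(-35553) = -585202380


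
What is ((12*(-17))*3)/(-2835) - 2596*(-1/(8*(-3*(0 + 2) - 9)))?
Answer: -13493/630 ≈ -21.417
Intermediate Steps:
((12*(-17))*3)/(-2835) - 2596*(-1/(8*(-3*(0 + 2) - 9))) = -204*3*(-1/2835) - 2596*(-1/(8*(-3*2 - 9))) = -612*(-1/2835) - 2596*(-1/(8*(-6 - 9))) = 68/315 - 2596/((-8*(-15))) = 68/315 - 2596/120 = 68/315 - 2596*1/120 = 68/315 - 649/30 = -13493/630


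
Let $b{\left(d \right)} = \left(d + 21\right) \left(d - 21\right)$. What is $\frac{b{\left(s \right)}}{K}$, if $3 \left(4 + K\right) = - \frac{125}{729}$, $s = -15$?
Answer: $\frac{472392}{8873} \approx 53.239$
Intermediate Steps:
$b{\left(d \right)} = \left(-21 + d\right) \left(21 + d\right)$ ($b{\left(d \right)} = \left(21 + d\right) \left(-21 + d\right) = \left(-21 + d\right) \left(21 + d\right)$)
$K = - \frac{8873}{2187}$ ($K = -4 + \frac{\left(-125\right) \frac{1}{729}}{3} = -4 + \frac{1}{3} \left(- \frac{125}{729}\right) = -4 - \frac{125}{2187} = - \frac{8873}{2187} \approx -4.0572$)
$\frac{b{\left(s \right)}}{K} = \frac{-441 + \left(-15\right)^{2}}{- \frac{8873}{2187}} = \left(-441 + 225\right) \left(- \frac{2187}{8873}\right) = \left(-216\right) \left(- \frac{2187}{8873}\right) = \frac{472392}{8873}$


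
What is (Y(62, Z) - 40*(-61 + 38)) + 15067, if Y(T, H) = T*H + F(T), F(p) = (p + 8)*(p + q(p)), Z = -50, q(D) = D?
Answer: 21567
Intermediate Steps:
F(p) = 2*p*(8 + p) (F(p) = (p + 8)*(p + p) = (8 + p)*(2*p) = 2*p*(8 + p))
Y(T, H) = H*T + 2*T*(8 + T) (Y(T, H) = T*H + 2*T*(8 + T) = H*T + 2*T*(8 + T))
(Y(62, Z) - 40*(-61 + 38)) + 15067 = (62*(16 - 50 + 2*62) - 40*(-61 + 38)) + 15067 = (62*(16 - 50 + 124) - 40*(-23)) + 15067 = (62*90 + 920) + 15067 = (5580 + 920) + 15067 = 6500 + 15067 = 21567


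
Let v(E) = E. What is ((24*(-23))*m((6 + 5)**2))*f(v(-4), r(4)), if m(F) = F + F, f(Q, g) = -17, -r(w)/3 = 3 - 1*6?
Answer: 2270928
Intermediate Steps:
r(w) = 9 (r(w) = -3*(3 - 1*6) = -3*(3 - 6) = -3*(-3) = 9)
m(F) = 2*F
((24*(-23))*m((6 + 5)**2))*f(v(-4), r(4)) = ((24*(-23))*(2*(6 + 5)**2))*(-17) = -1104*11**2*(-17) = -1104*121*(-17) = -552*242*(-17) = -133584*(-17) = 2270928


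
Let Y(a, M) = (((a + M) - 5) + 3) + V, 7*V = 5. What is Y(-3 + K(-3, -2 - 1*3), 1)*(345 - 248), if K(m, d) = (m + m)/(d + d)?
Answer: -9118/35 ≈ -260.51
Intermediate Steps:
V = 5/7 (V = (⅐)*5 = 5/7 ≈ 0.71429)
K(m, d) = m/d (K(m, d) = (2*m)/((2*d)) = (2*m)*(1/(2*d)) = m/d)
Y(a, M) = -9/7 + M + a (Y(a, M) = (((a + M) - 5) + 3) + 5/7 = (((M + a) - 5) + 3) + 5/7 = ((-5 + M + a) + 3) + 5/7 = (-2 + M + a) + 5/7 = -9/7 + M + a)
Y(-3 + K(-3, -2 - 1*3), 1)*(345 - 248) = (-9/7 + 1 + (-3 - 3/(-2 - 1*3)))*(345 - 248) = (-9/7 + 1 + (-3 - 3/(-2 - 3)))*97 = (-9/7 + 1 + (-3 - 3/(-5)))*97 = (-9/7 + 1 + (-3 - 3*(-⅕)))*97 = (-9/7 + 1 + (-3 + ⅗))*97 = (-9/7 + 1 - 12/5)*97 = -94/35*97 = -9118/35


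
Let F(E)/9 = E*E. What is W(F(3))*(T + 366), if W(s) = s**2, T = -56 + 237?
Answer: 3588867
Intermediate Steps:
F(E) = 9*E**2 (F(E) = 9*(E*E) = 9*E**2)
T = 181
W(F(3))*(T + 366) = (9*3**2)**2*(181 + 366) = (9*9)**2*547 = 81**2*547 = 6561*547 = 3588867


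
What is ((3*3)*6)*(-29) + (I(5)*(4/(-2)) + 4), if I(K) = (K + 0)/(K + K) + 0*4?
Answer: -1563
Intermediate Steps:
I(K) = ½ (I(K) = K/((2*K)) + 0 = K*(1/(2*K)) + 0 = ½ + 0 = ½)
((3*3)*6)*(-29) + (I(5)*(4/(-2)) + 4) = ((3*3)*6)*(-29) + ((4/(-2))/2 + 4) = (9*6)*(-29) + ((4*(-½))/2 + 4) = 54*(-29) + ((½)*(-2) + 4) = -1566 + (-1 + 4) = -1566 + 3 = -1563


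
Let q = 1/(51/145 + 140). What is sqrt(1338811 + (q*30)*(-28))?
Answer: sqrt(554483770542211)/20351 ≈ 1157.1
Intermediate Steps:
q = 145/20351 (q = 1/(51*(1/145) + 140) = 1/(51/145 + 140) = 1/(20351/145) = 145/20351 ≈ 0.0071250)
sqrt(1338811 + (q*30)*(-28)) = sqrt(1338811 + ((145/20351)*30)*(-28)) = sqrt(1338811 + (4350/20351)*(-28)) = sqrt(1338811 - 121800/20351) = sqrt(27246020861/20351) = sqrt(554483770542211)/20351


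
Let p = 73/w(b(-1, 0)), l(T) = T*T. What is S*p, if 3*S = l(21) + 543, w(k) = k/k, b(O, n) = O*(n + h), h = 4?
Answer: 23944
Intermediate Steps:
b(O, n) = O*(4 + n) (b(O, n) = O*(n + 4) = O*(4 + n))
w(k) = 1
l(T) = T²
p = 73 (p = 73/1 = 73*1 = 73)
S = 328 (S = (21² + 543)/3 = (441 + 543)/3 = (⅓)*984 = 328)
S*p = 328*73 = 23944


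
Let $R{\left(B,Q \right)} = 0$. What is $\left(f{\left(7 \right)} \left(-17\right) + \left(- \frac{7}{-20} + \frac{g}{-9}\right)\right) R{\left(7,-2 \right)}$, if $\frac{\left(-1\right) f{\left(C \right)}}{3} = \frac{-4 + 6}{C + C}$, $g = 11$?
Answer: $0$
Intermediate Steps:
$f{\left(C \right)} = - \frac{3}{C}$ ($f{\left(C \right)} = - 3 \frac{-4 + 6}{C + C} = - 3 \frac{2}{2 C} = - 3 \cdot 2 \frac{1}{2 C} = - \frac{3}{C}$)
$\left(f{\left(7 \right)} \left(-17\right) + \left(- \frac{7}{-20} + \frac{g}{-9}\right)\right) R{\left(7,-2 \right)} = \left(- \frac{3}{7} \left(-17\right) + \left(- \frac{7}{-20} + \frac{11}{-9}\right)\right) 0 = \left(\left(-3\right) \frac{1}{7} \left(-17\right) + \left(\left(-7\right) \left(- \frac{1}{20}\right) + 11 \left(- \frac{1}{9}\right)\right)\right) 0 = \left(\left(- \frac{3}{7}\right) \left(-17\right) + \left(\frac{7}{20} - \frac{11}{9}\right)\right) 0 = \left(\frac{51}{7} - \frac{157}{180}\right) 0 = \frac{8081}{1260} \cdot 0 = 0$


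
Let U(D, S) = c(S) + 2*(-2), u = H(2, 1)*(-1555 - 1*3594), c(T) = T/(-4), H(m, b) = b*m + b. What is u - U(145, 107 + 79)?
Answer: -30793/2 ≈ -15397.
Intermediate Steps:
H(m, b) = b + b*m
c(T) = -T/4 (c(T) = T*(-¼) = -T/4)
u = -15447 (u = (1*(1 + 2))*(-1555 - 1*3594) = (1*3)*(-1555 - 3594) = 3*(-5149) = -15447)
U(D, S) = -4 - S/4 (U(D, S) = -S/4 + 2*(-2) = -S/4 - 4 = -4 - S/4)
u - U(145, 107 + 79) = -15447 - (-4 - (107 + 79)/4) = -15447 - (-4 - ¼*186) = -15447 - (-4 - 93/2) = -15447 - 1*(-101/2) = -15447 + 101/2 = -30793/2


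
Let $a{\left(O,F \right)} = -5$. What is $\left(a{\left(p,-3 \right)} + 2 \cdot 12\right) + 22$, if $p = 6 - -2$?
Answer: $41$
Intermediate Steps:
$p = 8$ ($p = 6 + 2 = 8$)
$\left(a{\left(p,-3 \right)} + 2 \cdot 12\right) + 22 = \left(-5 + 2 \cdot 12\right) + 22 = \left(-5 + 24\right) + 22 = 19 + 22 = 41$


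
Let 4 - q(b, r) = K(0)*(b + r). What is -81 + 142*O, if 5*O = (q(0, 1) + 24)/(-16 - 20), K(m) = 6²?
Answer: -3361/45 ≈ -74.689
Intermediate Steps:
K(m) = 36
q(b, r) = 4 - 36*b - 36*r (q(b, r) = 4 - 36*(b + r) = 4 - (36*b + 36*r) = 4 + (-36*b - 36*r) = 4 - 36*b - 36*r)
O = 2/45 (O = (((4 - 36*0 - 36*1) + 24)/(-16 - 20))/5 = (((4 + 0 - 36) + 24)/(-36))/5 = ((-32 + 24)*(-1/36))/5 = (-8*(-1/36))/5 = (⅕)*(2/9) = 2/45 ≈ 0.044444)
-81 + 142*O = -81 + 142*(2/45) = -81 + 284/45 = -3361/45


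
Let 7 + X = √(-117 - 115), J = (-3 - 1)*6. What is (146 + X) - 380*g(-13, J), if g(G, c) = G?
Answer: 5079 + 2*I*√58 ≈ 5079.0 + 15.232*I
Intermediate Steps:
J = -24 (J = -4*6 = -24)
X = -7 + 2*I*√58 (X = -7 + √(-117 - 115) = -7 + √(-232) = -7 + 2*I*√58 ≈ -7.0 + 15.232*I)
(146 + X) - 380*g(-13, J) = (146 + (-7 + 2*I*√58)) - 380*(-13) = (139 + 2*I*√58) + 4940 = 5079 + 2*I*√58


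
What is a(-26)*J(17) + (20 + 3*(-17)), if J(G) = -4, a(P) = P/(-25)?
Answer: -879/25 ≈ -35.160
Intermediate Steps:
a(P) = -P/25 (a(P) = P*(-1/25) = -P/25)
a(-26)*J(17) + (20 + 3*(-17)) = -1/25*(-26)*(-4) + (20 + 3*(-17)) = (26/25)*(-4) + (20 - 51) = -104/25 - 31 = -879/25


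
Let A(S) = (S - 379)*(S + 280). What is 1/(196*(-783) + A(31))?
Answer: -1/261696 ≈ -3.8212e-6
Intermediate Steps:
A(S) = (-379 + S)*(280 + S)
1/(196*(-783) + A(31)) = 1/(196*(-783) + (-106120 + 31**2 - 99*31)) = 1/(-153468 + (-106120 + 961 - 3069)) = 1/(-153468 - 108228) = 1/(-261696) = -1/261696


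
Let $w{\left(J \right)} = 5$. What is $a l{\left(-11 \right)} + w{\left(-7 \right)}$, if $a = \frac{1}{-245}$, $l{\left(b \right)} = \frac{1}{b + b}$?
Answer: $\frac{26951}{5390} \approx 5.0002$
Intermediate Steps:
$l{\left(b \right)} = \frac{1}{2 b}$
$a = - \frac{1}{245} \approx -0.0040816$
$a l{\left(-11 \right)} + w{\left(-7 \right)} = - \frac{\frac{1}{2} \frac{1}{-11}}{245} + 5 = - \frac{\frac{1}{2} \left(- \frac{1}{11}\right)}{245} + 5 = \left(- \frac{1}{245}\right) \left(- \frac{1}{22}\right) + 5 = \frac{1}{5390} + 5 = \frac{26951}{5390}$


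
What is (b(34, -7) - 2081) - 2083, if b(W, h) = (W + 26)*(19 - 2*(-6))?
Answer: -2304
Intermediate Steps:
b(W, h) = 806 + 31*W (b(W, h) = (26 + W)*(19 + 12) = (26 + W)*31 = 806 + 31*W)
(b(34, -7) - 2081) - 2083 = ((806 + 31*34) - 2081) - 2083 = ((806 + 1054) - 2081) - 2083 = (1860 - 2081) - 2083 = -221 - 2083 = -2304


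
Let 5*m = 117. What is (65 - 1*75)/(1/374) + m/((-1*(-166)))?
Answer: -3104083/830 ≈ -3739.9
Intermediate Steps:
m = 117/5 (m = (1/5)*117 = 117/5 ≈ 23.400)
(65 - 1*75)/(1/374) + m/((-1*(-166))) = (65 - 1*75)/(1/374) + 117/(5*((-1*(-166)))) = (65 - 75)/(1/374) + (117/5)/166 = -10*374 + (117/5)*(1/166) = -3740 + 117/830 = -3104083/830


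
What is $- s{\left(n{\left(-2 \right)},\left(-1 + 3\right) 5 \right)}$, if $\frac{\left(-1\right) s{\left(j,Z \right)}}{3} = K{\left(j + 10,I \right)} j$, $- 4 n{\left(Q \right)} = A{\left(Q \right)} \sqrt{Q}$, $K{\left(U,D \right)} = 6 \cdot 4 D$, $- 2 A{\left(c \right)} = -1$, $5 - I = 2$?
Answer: $- 27 i \sqrt{2} \approx - 38.184 i$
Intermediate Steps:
$I = 3$ ($I = 5 - 2 = 3$)
$A{\left(c \right)} = \frac{1}{2}$ ($A{\left(c \right)} = \left(- \frac{1}{2}\right) \left(-1\right) = \frac{1}{2}$)
$K{\left(U,D \right)} = 24 D$
$n{\left(Q \right)} = - \frac{\sqrt{Q}}{8}$ ($n{\left(Q \right)} = - \frac{\frac{1}{2} \sqrt{Q}}{4} = - \frac{\sqrt{Q}}{8}$)
$s{\left(j,Z \right)} = - 216 j$ ($s{\left(j,Z \right)} = - 3 \cdot 24 \cdot 3 j = - 3 \cdot 72 j = - 216 j$)
$- s{\left(n{\left(-2 \right)},\left(-1 + 3\right) 5 \right)} = - \left(-216\right) \left(- \frac{\sqrt{-2}}{8}\right) = - \left(-216\right) \left(- \frac{i \sqrt{2}}{8}\right) = - 27 i \sqrt{2}$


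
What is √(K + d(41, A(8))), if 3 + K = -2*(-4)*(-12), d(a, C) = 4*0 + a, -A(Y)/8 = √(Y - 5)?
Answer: I*√58 ≈ 7.6158*I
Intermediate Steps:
A(Y) = -8*√(-5 + Y) (A(Y) = -8*√(Y - 5) = -8*√(-5 + Y))
d(a, C) = a (d(a, C) = 0 + a = a)
K = -99 (K = -3 - 2*(-4)*(-12) = -3 + 8*(-12) = -3 - 96 = -99)
√(K + d(41, A(8))) = √(-99 + 41) = √(-58) = I*√58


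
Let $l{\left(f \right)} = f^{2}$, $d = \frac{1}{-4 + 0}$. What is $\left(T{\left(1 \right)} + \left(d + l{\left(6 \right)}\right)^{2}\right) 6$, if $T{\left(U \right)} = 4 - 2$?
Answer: $\frac{61443}{8} \approx 7680.4$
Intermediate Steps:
$T{\left(U \right)} = 2$ ($T{\left(U \right)} = 4 - 2 = 2$)
$d = - \frac{1}{4}$ ($d = \frac{1}{-4} = - \frac{1}{4} \approx -0.25$)
$\left(T{\left(1 \right)} + \left(d + l{\left(6 \right)}\right)^{2}\right) 6 = \left(2 + \left(- \frac{1}{4} + 6^{2}\right)^{2}\right) 6 = \left(2 + \left(- \frac{1}{4} + 36\right)^{2}\right) 6 = \left(2 + \left(\frac{143}{4}\right)^{2}\right) 6 = \left(2 + \frac{20449}{16}\right) 6 = \frac{20481}{16} \cdot 6 = \frac{61443}{8}$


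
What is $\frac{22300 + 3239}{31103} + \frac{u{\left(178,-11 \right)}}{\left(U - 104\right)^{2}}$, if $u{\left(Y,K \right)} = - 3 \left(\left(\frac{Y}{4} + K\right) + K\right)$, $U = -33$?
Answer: $\frac{954484077}{1167544414} \approx 0.81751$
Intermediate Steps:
$u{\left(Y,K \right)} = - 6 K - \frac{3 Y}{4}$ ($u{\left(Y,K \right)} = - 3 \left(\left(Y \frac{1}{4} + K\right) + K\right) = - 3 \left(\left(\frac{Y}{4} + K\right) + K\right) = - 3 \left(\left(K + \frac{Y}{4}\right) + K\right) = - 3 \left(2 K + \frac{Y}{4}\right) = - 6 K - \frac{3 Y}{4}$)
$\frac{22300 + 3239}{31103} + \frac{u{\left(178,-11 \right)}}{\left(U - 104\right)^{2}} = \frac{22300 + 3239}{31103} + \frac{\left(-6\right) \left(-11\right) - \frac{267}{2}}{\left(-33 - 104\right)^{2}} = 25539 \cdot \frac{1}{31103} + \frac{66 - \frac{267}{2}}{\left(-137\right)^{2}} = \frac{25539}{31103} - \frac{135}{2 \cdot 18769} = \frac{25539}{31103} - \frac{135}{37538} = \frac{954484077}{1167544414}$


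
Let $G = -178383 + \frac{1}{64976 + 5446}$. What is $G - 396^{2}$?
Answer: $- \frac{23605383977}{70422} \approx -3.352 \cdot 10^{5}$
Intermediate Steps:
$G = - \frac{12562087625}{70422}$ ($G = -178383 + \frac{1}{70422} = - \frac{12562087625}{70422} \approx -1.7838 \cdot 10^{5}$)
$G - 396^{2} = - \frac{12562087625}{70422} - 396^{2} = - \frac{12562087625}{70422} - 156816 = - \frac{23605383977}{70422}$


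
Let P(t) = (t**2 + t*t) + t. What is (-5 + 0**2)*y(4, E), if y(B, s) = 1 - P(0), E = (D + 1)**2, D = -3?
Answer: -5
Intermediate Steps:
P(t) = t + 2*t**2 (P(t) = (t**2 + t**2) + t = 2*t**2 + t = t + 2*t**2)
E = 4 (E = (-3 + 1)**2 = (-2)**2 = 4)
y(B, s) = 1 (y(B, s) = 1 - 0*(1 + 2*0) = 1 - 0*(1 + 0) = 1 - 0 = 1 - 1*0 = 1 + 0 = 1)
(-5 + 0**2)*y(4, E) = (-5 + 0**2)*1 = (-5 + 0)*1 = -5*1 = -5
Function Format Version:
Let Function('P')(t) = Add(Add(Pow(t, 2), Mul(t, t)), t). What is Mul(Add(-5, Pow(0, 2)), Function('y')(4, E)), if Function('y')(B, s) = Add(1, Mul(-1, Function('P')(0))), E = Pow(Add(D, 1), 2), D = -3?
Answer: -5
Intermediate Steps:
Function('P')(t) = Add(t, Mul(2, Pow(t, 2))) (Function('P')(t) = Add(Add(Pow(t, 2), Pow(t, 2)), t) = Add(Mul(2, Pow(t, 2)), t) = Add(t, Mul(2, Pow(t, 2))))
E = 4 (E = Pow(Add(-3, 1), 2) = Pow(-2, 2) = 4)
Function('y')(B, s) = 1 (Function('y')(B, s) = Add(1, Mul(-1, Mul(0, Add(1, Mul(2, 0))))) = Add(1, Mul(-1, Mul(0, Add(1, 0)))) = Add(1, Mul(-1, Mul(0, 1))) = Add(1, Mul(-1, 0)) = Add(1, 0) = 1)
Mul(Add(-5, Pow(0, 2)), Function('y')(4, E)) = Mul(Add(-5, Pow(0, 2)), 1) = Mul(Add(-5, 0), 1) = Mul(-5, 1) = -5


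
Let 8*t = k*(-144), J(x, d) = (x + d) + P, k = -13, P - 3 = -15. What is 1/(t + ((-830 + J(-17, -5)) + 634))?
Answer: ¼ ≈ 0.25000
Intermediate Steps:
P = -12 (P = 3 - 15 = -12)
J(x, d) = -12 + d + x (J(x, d) = (x + d) - 12 = (d + x) - 12 = -12 + d + x)
t = 234 (t = (-13*(-144))/8 = (⅛)*1872 = 234)
1/(t + ((-830 + J(-17, -5)) + 634)) = 1/(234 + ((-830 + (-12 - 5 - 17)) + 634)) = 1/(234 + ((-830 - 34) + 634)) = 1/(234 + (-864 + 634)) = 1/(234 - 230) = 1/4 = ¼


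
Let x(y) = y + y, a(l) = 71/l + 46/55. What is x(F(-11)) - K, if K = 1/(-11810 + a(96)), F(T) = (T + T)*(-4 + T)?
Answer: 41150001420/62348479 ≈ 660.00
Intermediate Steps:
a(l) = 46/55 + 71/l (a(l) = 71/l + 46*(1/55) = 71/l + 46/55 = 46/55 + 71/l)
F(T) = 2*T*(-4 + T) (F(T) = (2*T)*(-4 + T) = 2*T*(-4 + T))
K = -5280/62348479 (K = 1/(-11810 + (46/55 + 71/96)) = 1/(-11810 + 8321/5280) = 1/(-62348479/5280) = -5280/62348479 ≈ -8.4685e-5)
x(y) = 2*y
x(F(-11)) - K = 2*(2*(-11)*(-4 - 11)) - 1*(-5280/62348479) = 2*(2*(-11)*(-15)) + 5280/62348479 = 2*330 + 5280/62348479 = 660 + 5280/62348479 = 41150001420/62348479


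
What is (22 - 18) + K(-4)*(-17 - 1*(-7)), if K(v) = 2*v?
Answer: 84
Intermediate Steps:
(22 - 18) + K(-4)*(-17 - 1*(-7)) = (22 - 18) + (2*(-4))*(-17 - 1*(-7)) = 4 - 8*(-17 + 7) = 4 - 8*(-10) = 4 + 80 = 84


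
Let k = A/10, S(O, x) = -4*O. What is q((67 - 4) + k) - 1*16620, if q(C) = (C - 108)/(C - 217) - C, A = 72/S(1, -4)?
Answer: -64972104/3895 ≈ -16681.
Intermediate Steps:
A = -18 (A = 72/((-4*1)) = 72/(-4) = 72*(-1/4) = -18)
k = -9/5 (k = -18/10 = -18*1/10 = -9/5 ≈ -1.8000)
q(C) = -C + (-108 + C)/(-217 + C) (q(C) = (-108 + C)/(-217 + C) - C = -C + (-108 + C)/(-217 + C))
q((67 - 4) + k) - 1*16620 = (-108 - ((67 - 4) - 9/5)**2 + 218*((67 - 4) - 9/5))/(-217 + ((67 - 4) - 9/5)) - 1*16620 = (-108 - (63 - 9/5)**2 + 218*(63 - 9/5))/(-217 + (63 - 9/5)) - 16620 = (-108 - (306/5)**2 + 218*(306/5))/(-217 + 306/5) - 16620 = (-108 - 1*93636/25 + 66708/5)/(-779/5) - 16620 = -5*(-108 - 93636/25 + 66708/5)/779 - 16620 = -5/779*237204/25 - 16620 = -237204/3895 - 16620 = -64972104/3895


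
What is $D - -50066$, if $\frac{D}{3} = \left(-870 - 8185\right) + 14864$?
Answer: $67493$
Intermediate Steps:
$D = 17427$ ($D = 3 \left(\left(-870 - 8185\right) + 14864\right) = 3 \left(-9055 + 14864\right) = 3 \cdot 5809 = 17427$)
$D - -50066 = 17427 - -50066 = 17427 + 50066 = 67493$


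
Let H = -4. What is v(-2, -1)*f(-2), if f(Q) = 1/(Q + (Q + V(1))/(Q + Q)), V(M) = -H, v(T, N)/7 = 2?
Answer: -28/5 ≈ -5.6000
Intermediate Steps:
v(T, N) = 14 (v(T, N) = 7*2 = 14)
V(M) = 4 (V(M) = -1*(-4) = 4)
f(Q) = 1/(Q + (4 + Q)/(2*Q)) (f(Q) = 1/(Q + (Q + 4)/(Q + Q)) = 1/(Q + (4 + Q)/((2*Q))) = 1/(Q + (4 + Q)*(1/(2*Q))) = 1/(Q + (4 + Q)/(2*Q)))
v(-2, -1)*f(-2) = 14*(2*(-2)/(4 - 2 + 2*(-2)²)) = 14*(2*(-2)/(4 - 2 + 2*4)) = 14*(2*(-2)/(4 - 2 + 8)) = 14*(2*(-2)/10) = 14*(2*(-2)*(⅒)) = 14*(-⅖) = -28/5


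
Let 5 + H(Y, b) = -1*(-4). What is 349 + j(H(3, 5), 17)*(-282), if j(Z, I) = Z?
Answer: 631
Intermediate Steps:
H(Y, b) = -1 (H(Y, b) = -5 - 1*(-4) = -5 + 4 = -1)
349 + j(H(3, 5), 17)*(-282) = 349 - 1*(-282) = 349 + 282 = 631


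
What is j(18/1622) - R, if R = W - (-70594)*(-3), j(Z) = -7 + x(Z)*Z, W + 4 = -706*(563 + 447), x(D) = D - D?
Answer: 924839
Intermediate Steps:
x(D) = 0
W = -713064 (W = -4 - 706*(563 + 447) = -4 - 706*1010 = -4 - 713060 = -713064)
j(Z) = -7 (j(Z) = -7 + 0*Z = -7 + 0 = -7)
R = -924846 (R = -713064 - (-70594)*(-3) = -713064 - 1*211782 = -713064 - 211782 = -924846)
j(18/1622) - R = -7 - 1*(-924846) = -7 + 924846 = 924839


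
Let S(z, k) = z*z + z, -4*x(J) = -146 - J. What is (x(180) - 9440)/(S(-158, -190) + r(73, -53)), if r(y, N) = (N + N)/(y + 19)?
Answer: -8441/22373 ≈ -0.37729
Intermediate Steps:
x(J) = 73/2 + J/4 (x(J) = -(-146 - J)/4 = 73/2 + J/4)
r(y, N) = 2*N/(19 + y) (r(y, N) = (2*N)/(19 + y) = 2*N/(19 + y))
S(z, k) = z + z**2 (S(z, k) = z**2 + z = z + z**2)
(x(180) - 9440)/(S(-158, -190) + r(73, -53)) = ((73/2 + (1/4)*180) - 9440)/(-158*(1 - 158) + 2*(-53)/(19 + 73)) = ((73/2 + 45) - 9440)/(-158*(-157) + 2*(-53)/92) = (163/2 - 9440)/(24806 + 2*(-53)*(1/92)) = -18717/(2*(24806 - 53/46)) = -18717/(2*1141023/46) = -18717/2*46/1141023 = -8441/22373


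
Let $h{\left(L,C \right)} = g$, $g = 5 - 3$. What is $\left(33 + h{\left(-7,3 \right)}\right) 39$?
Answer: $1365$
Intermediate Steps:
$g = 2$ ($g = 5 - 3 = 2$)
$h{\left(L,C \right)} = 2$
$\left(33 + h{\left(-7,3 \right)}\right) 39 = \left(33 + 2\right) 39 = 35 \cdot 39 = 1365$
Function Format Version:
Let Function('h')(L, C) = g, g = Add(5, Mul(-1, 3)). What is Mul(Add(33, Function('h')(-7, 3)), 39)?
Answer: 1365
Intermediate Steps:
g = 2 (g = Add(5, -3) = 2)
Function('h')(L, C) = 2
Mul(Add(33, Function('h')(-7, 3)), 39) = Mul(Add(33, 2), 39) = Mul(35, 39) = 1365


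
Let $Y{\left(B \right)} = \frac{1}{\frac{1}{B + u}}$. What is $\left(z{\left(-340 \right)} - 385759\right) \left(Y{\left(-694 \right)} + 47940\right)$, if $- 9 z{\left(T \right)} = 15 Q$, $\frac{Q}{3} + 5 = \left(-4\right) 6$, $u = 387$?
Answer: $-18367951662$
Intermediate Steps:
$Q = -87$ ($Q = -15 + 3 \left(\left(-4\right) 6\right) = -15 + 3 \left(-24\right) = -15 - 72 = -87$)
$Y{\left(B \right)} = 387 + B$ ($Y{\left(B \right)} = \frac{1}{\frac{1}{B + 387}} = \frac{1}{\frac{1}{387 + B}} = 387 + B$)
$z{\left(T \right)} = 145$ ($z{\left(T \right)} = - \frac{15 \left(-87\right)}{9} = \left(- \frac{1}{9}\right) \left(-1305\right) = 145$)
$\left(z{\left(-340 \right)} - 385759\right) \left(Y{\left(-694 \right)} + 47940\right) = \left(145 - 385759\right) \left(\left(387 - 694\right) + 47940\right) = - 385614 \left(-307 + 47940\right) = \left(-385614\right) 47633 = -18367951662$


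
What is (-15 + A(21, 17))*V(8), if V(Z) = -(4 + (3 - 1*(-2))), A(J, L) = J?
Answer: -54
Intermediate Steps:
V(Z) = -9 (V(Z) = -(4 + (3 + 2)) = -(4 + 5) = -1*9 = -9)
(-15 + A(21, 17))*V(8) = (-15 + 21)*(-9) = 6*(-9) = -54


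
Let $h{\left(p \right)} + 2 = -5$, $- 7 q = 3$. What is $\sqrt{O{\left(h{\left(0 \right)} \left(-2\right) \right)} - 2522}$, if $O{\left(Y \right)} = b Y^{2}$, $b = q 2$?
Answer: $i \sqrt{2690} \approx 51.865 i$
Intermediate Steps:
$q = - \frac{3}{7}$ ($q = \left(- \frac{1}{7}\right) 3 = - \frac{3}{7} \approx -0.42857$)
$h{\left(p \right)} = -7$ ($h{\left(p \right)} = -2 - 5 = -7$)
$b = - \frac{6}{7}$ ($b = \left(- \frac{3}{7}\right) 2 = - \frac{6}{7} \approx -0.85714$)
$O{\left(Y \right)} = - \frac{6 Y^{2}}{7}$
$\sqrt{O{\left(h{\left(0 \right)} \left(-2\right) \right)} - 2522} = \sqrt{- \frac{6 \left(\left(-7\right) \left(-2\right)\right)^{2}}{7} - 2522} = \sqrt{- \frac{6 \cdot 14^{2}}{7} - 2522} = \sqrt{\left(- \frac{6}{7}\right) 196 - 2522} = \sqrt{-168 - 2522} = \sqrt{-2690} = i \sqrt{2690}$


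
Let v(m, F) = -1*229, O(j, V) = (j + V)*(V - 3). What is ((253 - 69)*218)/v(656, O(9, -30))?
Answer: -40112/229 ≈ -175.16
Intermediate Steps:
O(j, V) = (-3 + V)*(V + j) (O(j, V) = (V + j)*(-3 + V) = (-3 + V)*(V + j))
v(m, F) = -229
((253 - 69)*218)/v(656, O(9, -30)) = ((253 - 69)*218)/(-229) = (184*218)*(-1/229) = 40112*(-1/229) = -40112/229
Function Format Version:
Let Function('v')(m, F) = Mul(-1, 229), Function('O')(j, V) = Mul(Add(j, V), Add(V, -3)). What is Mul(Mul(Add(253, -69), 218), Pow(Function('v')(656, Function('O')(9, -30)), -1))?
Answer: Rational(-40112, 229) ≈ -175.16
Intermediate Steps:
Function('O')(j, V) = Mul(Add(-3, V), Add(V, j)) (Function('O')(j, V) = Mul(Add(V, j), Add(-3, V)) = Mul(Add(-3, V), Add(V, j)))
Function('v')(m, F) = -229
Mul(Mul(Add(253, -69), 218), Pow(Function('v')(656, Function('O')(9, -30)), -1)) = Mul(Mul(Add(253, -69), 218), Pow(-229, -1)) = Mul(Mul(184, 218), Rational(-1, 229)) = Mul(40112, Rational(-1, 229)) = Rational(-40112, 229)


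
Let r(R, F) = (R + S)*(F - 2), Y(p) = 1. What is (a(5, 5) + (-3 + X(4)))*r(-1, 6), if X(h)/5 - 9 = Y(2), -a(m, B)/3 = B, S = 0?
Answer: -128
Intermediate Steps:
a(m, B) = -3*B
X(h) = 50 (X(h) = 45 + 5*1 = 45 + 5 = 50)
r(R, F) = R*(-2 + F) (r(R, F) = (R + 0)*(F - 2) = R*(-2 + F))
(a(5, 5) + (-3 + X(4)))*r(-1, 6) = (-3*5 + (-3 + 50))*(-(-2 + 6)) = (-15 + 47)*(-1*4) = 32*(-4) = -128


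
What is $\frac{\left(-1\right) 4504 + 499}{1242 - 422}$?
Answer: $- \frac{801}{164} \approx -4.8841$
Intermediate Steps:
$\frac{\left(-1\right) 4504 + 499}{1242 - 422} = \frac{-4504 + 499}{820} = \left(-4005\right) \frac{1}{820} = - \frac{801}{164}$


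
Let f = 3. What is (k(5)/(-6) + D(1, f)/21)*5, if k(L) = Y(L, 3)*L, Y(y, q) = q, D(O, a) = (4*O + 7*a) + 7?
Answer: -205/42 ≈ -4.8810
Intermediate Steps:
D(O, a) = 7 + 4*O + 7*a
k(L) = 3*L
(k(5)/(-6) + D(1, f)/21)*5 = ((3*5)/(-6) + (7 + 4*1 + 7*3)/21)*5 = (15*(-⅙) + (7 + 4 + 21)*(1/21))*5 = (-5/2 + 32*(1/21))*5 = (-5/2 + 32/21)*5 = -41/42*5 = -205/42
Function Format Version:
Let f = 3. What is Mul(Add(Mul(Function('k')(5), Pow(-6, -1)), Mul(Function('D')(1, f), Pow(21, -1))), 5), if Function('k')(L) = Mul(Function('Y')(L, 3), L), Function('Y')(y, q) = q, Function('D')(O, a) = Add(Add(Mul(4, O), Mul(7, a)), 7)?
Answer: Rational(-205, 42) ≈ -4.8810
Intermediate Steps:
Function('D')(O, a) = Add(7, Mul(4, O), Mul(7, a))
Function('k')(L) = Mul(3, L)
Mul(Add(Mul(Function('k')(5), Pow(-6, -1)), Mul(Function('D')(1, f), Pow(21, -1))), 5) = Mul(Add(Mul(Mul(3, 5), Pow(-6, -1)), Mul(Add(7, Mul(4, 1), Mul(7, 3)), Pow(21, -1))), 5) = Mul(Add(Mul(15, Rational(-1, 6)), Mul(Add(7, 4, 21), Rational(1, 21))), 5) = Mul(Add(Rational(-5, 2), Mul(32, Rational(1, 21))), 5) = Mul(Add(Rational(-5, 2), Rational(32, 21)), 5) = Mul(Rational(-41, 42), 5) = Rational(-205, 42)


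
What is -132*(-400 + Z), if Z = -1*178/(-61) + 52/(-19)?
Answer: 61167480/1159 ≈ 52776.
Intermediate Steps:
Z = 210/1159 (Z = -178*(-1/61) + 52*(-1/19) = 178/61 - 52/19 = 210/1159 ≈ 0.18119)
-132*(-400 + Z) = -132*(-400 + 210/1159) = -132*(-463390/1159) = 61167480/1159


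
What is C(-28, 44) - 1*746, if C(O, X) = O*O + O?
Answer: 10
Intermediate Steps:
C(O, X) = O + O**2 (C(O, X) = O**2 + O = O + O**2)
C(-28, 44) - 1*746 = -28*(1 - 28) - 1*746 = -28*(-27) - 746 = 756 - 746 = 10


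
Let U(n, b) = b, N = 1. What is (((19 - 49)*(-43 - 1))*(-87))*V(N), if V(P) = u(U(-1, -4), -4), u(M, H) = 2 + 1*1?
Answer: -344520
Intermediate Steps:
u(M, H) = 3 (u(M, H) = 2 + 1 = 3)
V(P) = 3
(((19 - 49)*(-43 - 1))*(-87))*V(N) = (((19 - 49)*(-43 - 1))*(-87))*3 = (-30*(-44)*(-87))*3 = (1320*(-87))*3 = -114840*3 = -344520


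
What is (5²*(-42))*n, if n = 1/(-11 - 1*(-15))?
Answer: -525/2 ≈ -262.50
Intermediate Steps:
n = ¼ (n = 1/(-11 + 15) = 1/4 = ¼ ≈ 0.25000)
(5²*(-42))*n = (5²*(-42))*(¼) = (25*(-42))*(¼) = -1050*¼ = -525/2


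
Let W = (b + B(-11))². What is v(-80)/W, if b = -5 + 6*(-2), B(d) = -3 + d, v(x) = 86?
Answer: 86/961 ≈ 0.089490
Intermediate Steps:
b = -17 (b = -5 - 12 = -17)
W = 961 (W = (-17 + (-3 - 11))² = (-17 - 14)² = (-31)² = 961)
v(-80)/W = 86/961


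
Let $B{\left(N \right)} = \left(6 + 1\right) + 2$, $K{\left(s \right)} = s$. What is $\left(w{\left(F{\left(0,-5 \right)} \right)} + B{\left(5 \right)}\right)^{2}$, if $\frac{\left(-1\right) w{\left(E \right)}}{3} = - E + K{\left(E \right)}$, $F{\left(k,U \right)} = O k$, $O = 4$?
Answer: $81$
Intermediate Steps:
$F{\left(k,U \right)} = 4 k$
$w{\left(E \right)} = 0$ ($w{\left(E \right)} = - 3 \left(- E + E\right) = \left(-3\right) 0 = 0$)
$B{\left(N \right)} = 9$ ($B{\left(N \right)} = 7 + 2 = 9$)
$\left(w{\left(F{\left(0,-5 \right)} \right)} + B{\left(5 \right)}\right)^{2} = \left(0 + 9\right)^{2} = 9^{2} = 81$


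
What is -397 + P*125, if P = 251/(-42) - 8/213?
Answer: -3425479/2982 ≈ -1148.7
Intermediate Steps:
P = -17933/2982 (P = 251*(-1/42) - 8*1/213 = -251/42 - 8/213 = -17933/2982 ≈ -6.0137)
-397 + P*125 = -397 - 17933/2982*125 = -397 - 2241625/2982 = -3425479/2982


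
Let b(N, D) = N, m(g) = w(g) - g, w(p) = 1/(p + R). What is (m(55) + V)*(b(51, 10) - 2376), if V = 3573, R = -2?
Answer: -433507875/53 ≈ -8.1794e+6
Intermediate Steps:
w(p) = 1/(-2 + p) (w(p) = 1/(p - 2) = 1/(-2 + p))
m(g) = 1/(-2 + g) - g
(m(55) + V)*(b(51, 10) - 2376) = ((1 - 1*55*(-2 + 55))/(-2 + 55) + 3573)*(51 - 2376) = ((1 - 1*55*53)/53 + 3573)*(-2325) = ((1 - 2915)/53 + 3573)*(-2325) = ((1/53)*(-2914) + 3573)*(-2325) = (-2914/53 + 3573)*(-2325) = (186455/53)*(-2325) = -433507875/53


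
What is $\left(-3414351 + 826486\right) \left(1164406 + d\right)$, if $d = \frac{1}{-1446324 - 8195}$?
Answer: $- \frac{4382939241207397745}{1454519} \approx -3.0133 \cdot 10^{12}$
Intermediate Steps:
$d = - \frac{1}{1454519}$ ($d = \frac{1}{-1454519} = - \frac{1}{1454519} \approx -6.8751 \cdot 10^{-7}$)
$\left(-3414351 + 826486\right) \left(1164406 + d\right) = \left(-3414351 + 826486\right) \left(1164406 - \frac{1}{1454519}\right) = \left(-2587865\right) \frac{1693650650713}{1454519} = - \frac{4382939241207397745}{1454519}$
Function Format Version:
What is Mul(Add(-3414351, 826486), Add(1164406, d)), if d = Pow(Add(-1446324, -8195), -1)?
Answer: Rational(-4382939241207397745, 1454519) ≈ -3.0133e+12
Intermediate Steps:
d = Rational(-1, 1454519) (d = Pow(-1454519, -1) = Rational(-1, 1454519) ≈ -6.8751e-7)
Mul(Add(-3414351, 826486), Add(1164406, d)) = Mul(Add(-3414351, 826486), Add(1164406, Rational(-1, 1454519))) = Mul(-2587865, Rational(1693650650713, 1454519)) = Rational(-4382939241207397745, 1454519)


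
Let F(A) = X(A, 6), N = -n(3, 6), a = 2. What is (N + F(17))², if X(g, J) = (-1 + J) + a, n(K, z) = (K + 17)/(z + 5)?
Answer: 3249/121 ≈ 26.851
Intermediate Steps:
n(K, z) = (17 + K)/(5 + z)
X(g, J) = 1 + J (X(g, J) = (-1 + J) + 2 = 1 + J)
N = -20/11 (N = -(17 + 3)/(5 + 6) = -20/11 ≈ -1.8182)
F(A) = 7 (F(A) = 1 + 6 = 7)
(N + F(17))² = (-20/11 + 7)² = (57/11)² = 3249/121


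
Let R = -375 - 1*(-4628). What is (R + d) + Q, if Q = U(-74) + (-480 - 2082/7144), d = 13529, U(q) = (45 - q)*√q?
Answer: 61801703/3572 + 119*I*√74 ≈ 17302.0 + 1023.7*I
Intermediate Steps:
U(q) = √q*(45 - q)
Q = -1715601/3572 + 119*I*√74 (Q = √(-74)*(45 - 1*(-74)) + (-480 - 2082/7144) = (I*√74)*(45 + 74) + (-480 - 2082*1/7144) = (I*√74)*119 + (-480 - 1041/3572) = 119*I*√74 - 1715601/3572 = -1715601/3572 + 119*I*√74 ≈ -480.29 + 1023.7*I)
R = 4253 (R = -375 + 4628 = 4253)
(R + d) + Q = (4253 + 13529) + (-1715601/3572 + 119*I*√74) = 17782 + (-1715601/3572 + 119*I*√74) = 61801703/3572 + 119*I*√74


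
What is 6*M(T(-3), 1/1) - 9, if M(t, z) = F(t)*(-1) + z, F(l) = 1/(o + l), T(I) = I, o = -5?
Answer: -9/4 ≈ -2.2500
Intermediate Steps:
F(l) = 1/(-5 + l)
M(t, z) = z - 1/(-5 + t) (M(t, z) = -1/(-5 + t) + z = z - 1/(-5 + t))
6*M(T(-3), 1/1) - 9 = 6*((-1 + (-5 - 3)/1)/(-5 - 3)) - 9 = 6*((-1 + 1*(-8))/(-8)) - 9 = 6*(-(-1 - 8)/8) - 9 = 6*(-⅛*(-9)) - 9 = 6*(9/8) - 9 = 27/4 - 9 = -9/4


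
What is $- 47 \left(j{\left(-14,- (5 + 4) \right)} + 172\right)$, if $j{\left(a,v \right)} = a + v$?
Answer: $-7003$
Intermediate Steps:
$- 47 \left(j{\left(-14,- (5 + 4) \right)} + 172\right) = - 47 \left(\left(-14 - \left(5 + 4\right)\right) + 172\right) = - 47 \left(\left(-14 - 9\right) + 172\right) = - 47 \left(-23 + 172\right) = \left(-47\right) 149 = -7003$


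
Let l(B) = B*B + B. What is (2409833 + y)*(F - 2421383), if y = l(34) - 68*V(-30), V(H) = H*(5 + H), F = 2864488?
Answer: 1045737991415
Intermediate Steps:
l(B) = B + B**2 (l(B) = B**2 + B = B + B**2)
y = -49810 (y = 34*(1 + 34) - (-2040)*(5 - 30) = 34*35 - (-2040)*(-25) = 1190 - 68*750 = 1190 - 51000 = -49810)
(2409833 + y)*(F - 2421383) = (2409833 - 49810)*(2864488 - 2421383) = 2360023*443105 = 1045737991415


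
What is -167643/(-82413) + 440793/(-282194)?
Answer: 1220086137/2584050458 ≈ 0.47216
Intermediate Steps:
-167643/(-82413) + 440793/(-282194) = -167643*(-1/82413) + 440793*(-1/282194) = 18627/9157 - 440793/282194 = 1220086137/2584050458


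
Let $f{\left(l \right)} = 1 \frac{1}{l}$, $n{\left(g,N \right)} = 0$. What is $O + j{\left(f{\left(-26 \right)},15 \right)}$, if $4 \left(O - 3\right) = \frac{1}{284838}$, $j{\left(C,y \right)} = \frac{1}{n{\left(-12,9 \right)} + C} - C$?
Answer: $- \frac{340096559}{14811576} \approx -22.962$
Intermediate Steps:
$f{\left(l \right)} = \frac{1}{l}$
$j{\left(C,y \right)} = \frac{1}{C} - C$ ($j{\left(C,y \right)} = \frac{1}{0 + C} - C = \frac{1}{C} - C$)
$O = \frac{3418057}{1139352}$ ($O = 3 + \frac{1}{4 \cdot 284838} = 3 + \frac{1}{4} \cdot \frac{1}{284838} = 3 + \frac{1}{1139352} = \frac{3418057}{1139352} \approx 3.0$)
$O + j{\left(f{\left(-26 \right)},15 \right)} = \frac{3418057}{1139352} + \left(\frac{1}{\frac{1}{-26}} - \frac{1}{-26}\right) = \frac{3418057}{1139352} + \left(\frac{1}{- \frac{1}{26}} - - \frac{1}{26}\right) = \frac{3418057}{1139352} + \left(-26 + \frac{1}{26}\right) = \frac{3418057}{1139352} - \frac{675}{26} = - \frac{340096559}{14811576}$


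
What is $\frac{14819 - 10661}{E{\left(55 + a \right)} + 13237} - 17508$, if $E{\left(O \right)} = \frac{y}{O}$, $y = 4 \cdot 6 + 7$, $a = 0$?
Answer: $- \frac{6373375419}{364033} \approx -17508.0$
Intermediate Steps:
$y = 31$ ($y = 24 + 7 = 31$)
$E{\left(O \right)} = \frac{31}{O}$
$\frac{14819 - 10661}{E{\left(55 + a \right)} + 13237} - 17508 = \frac{14819 - 10661}{\frac{31}{55 + 0} + 13237} - 17508 = \frac{4158}{\frac{31}{55} + 13237} - 17508 = \frac{4158}{\frac{728066}{55}} - 17508 = 4158 \cdot \frac{55}{728066} - 17508 = \frac{114345}{364033} - 17508 = - \frac{6373375419}{364033}$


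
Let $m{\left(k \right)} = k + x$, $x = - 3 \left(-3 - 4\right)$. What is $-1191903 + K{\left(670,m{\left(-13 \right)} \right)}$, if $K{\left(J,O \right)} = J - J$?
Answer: $-1191903$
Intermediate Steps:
$x = 21$ ($x = \left(-3\right) \left(-7\right) = 21$)
$m{\left(k \right)} = 21 + k$ ($m{\left(k \right)} = k + 21 = 21 + k$)
$K{\left(J,O \right)} = 0$
$-1191903 + K{\left(670,m{\left(-13 \right)} \right)} = -1191903 + 0 = -1191903$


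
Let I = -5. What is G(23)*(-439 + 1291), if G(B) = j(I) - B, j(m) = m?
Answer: -23856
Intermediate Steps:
G(B) = -5 - B
G(23)*(-439 + 1291) = (-5 - 1*23)*(-439 + 1291) = (-5 - 23)*852 = -28*852 = -23856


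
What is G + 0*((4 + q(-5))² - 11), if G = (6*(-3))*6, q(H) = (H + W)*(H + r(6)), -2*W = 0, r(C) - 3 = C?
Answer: -108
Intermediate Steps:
r(C) = 3 + C
W = 0 (W = -½*0 = 0)
q(H) = H*(9 + H) (q(H) = (H + 0)*(H + (3 + 6)) = H*(H + 9) = H*(9 + H))
G = -108 (G = -18*6 = -108)
G + 0*((4 + q(-5))² - 11) = -108 + 0*((4 - 5*(9 - 5))² - 11) = -108 + 0*((4 - 5*4)² - 11) = -108 + 0*((4 - 20)² - 11) = -108 + 0*((-16)² - 11) = -108 + 0*(256 - 11) = -108 + 0*245 = -108 + 0 = -108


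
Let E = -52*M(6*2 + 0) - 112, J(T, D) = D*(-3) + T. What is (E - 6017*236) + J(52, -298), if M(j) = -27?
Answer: -1417774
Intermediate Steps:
J(T, D) = T - 3*D (J(T, D) = -3*D + T = T - 3*D)
E = 1292 (E = -52*(-27) - 112 = 1404 - 112 = 1292)
(E - 6017*236) + J(52, -298) = (1292 - 6017*236) + (52 - 3*(-298)) = (1292 - 1420012) + (52 + 894) = -1418720 + 946 = -1417774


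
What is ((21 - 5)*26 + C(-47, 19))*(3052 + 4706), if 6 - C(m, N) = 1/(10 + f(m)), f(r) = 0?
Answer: 16365501/5 ≈ 3.2731e+6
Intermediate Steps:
C(m, N) = 59/10 (C(m, N) = 6 - 1/(10 + 0) = 6 - 1/10 = 6 - 1*⅒ = 6 - ⅒ = 59/10)
((21 - 5)*26 + C(-47, 19))*(3052 + 4706) = ((21 - 5)*26 + 59/10)*(3052 + 4706) = (16*26 + 59/10)*7758 = (416 + 59/10)*7758 = (4219/10)*7758 = 16365501/5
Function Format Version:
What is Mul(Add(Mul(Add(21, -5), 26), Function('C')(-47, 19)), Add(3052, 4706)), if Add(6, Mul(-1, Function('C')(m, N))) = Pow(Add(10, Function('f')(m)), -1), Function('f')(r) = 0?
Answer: Rational(16365501, 5) ≈ 3.2731e+6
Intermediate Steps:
Function('C')(m, N) = Rational(59, 10) (Function('C')(m, N) = Add(6, Mul(-1, Pow(Add(10, 0), -1))) = Add(6, Mul(-1, Pow(10, -1))) = Add(6, Mul(-1, Rational(1, 10))) = Add(6, Rational(-1, 10)) = Rational(59, 10))
Mul(Add(Mul(Add(21, -5), 26), Function('C')(-47, 19)), Add(3052, 4706)) = Mul(Add(Mul(Add(21, -5), 26), Rational(59, 10)), Add(3052, 4706)) = Mul(Add(Mul(16, 26), Rational(59, 10)), 7758) = Mul(Add(416, Rational(59, 10)), 7758) = Mul(Rational(4219, 10), 7758) = Rational(16365501, 5)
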